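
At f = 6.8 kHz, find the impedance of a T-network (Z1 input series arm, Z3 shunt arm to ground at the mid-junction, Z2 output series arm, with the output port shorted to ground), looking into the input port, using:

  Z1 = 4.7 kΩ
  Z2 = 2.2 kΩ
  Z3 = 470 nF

Step 1 — Angular frequency: ω = 2π·f = 2π·6800 = 4.273e+04 rad/s.
Step 2 — Component impedances:
  Z1: Z = R = 4700 Ω
  Z2: Z = R = 2200 Ω
  Z3: Z = 1/(jωC) = -j/(ω·C) = 0 - j49.8 Ω
Step 3 — With the output port shorted to ground, the output series arm Z2 runs from the junction to ground; the shunt arm Z3 also runs from the junction to ground. They appear in parallel: Z3 || Z2 = 1.127 - j49.77 Ω.
Step 4 — Series with input arm Z1: Z_in = Z1 + (Z3 || Z2) = 4701 - j49.77 Ω = 4701∠-0.6° Ω.

Z = 4701 - j49.77 Ω = 4701∠-0.6° Ω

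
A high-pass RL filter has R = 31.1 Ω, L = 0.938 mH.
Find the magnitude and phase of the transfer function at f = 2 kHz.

Step 1 — Angular frequency: ω = 2π·2000 = 1.257e+04 rad/s.
Step 2 — Transfer function: H(jω) = jωL/(R + jωL).
Step 3 — Numerator jωL = j·11.79; denominator R + jωL = 31.1 + j11.79.
Step 4 — H = 0.1256 + j0.3314.
Step 5 — Magnitude: |H| = 0.3544 (-9.0 dB); phase: φ = 69.2°.

|H| = 0.3544 (-9.0 dB), φ = 69.2°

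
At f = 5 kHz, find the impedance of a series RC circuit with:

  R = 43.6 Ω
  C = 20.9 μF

Step 1 — Angular frequency: ω = 2π·f = 2π·5000 = 3.142e+04 rad/s.
Step 2 — Component impedances:
  R: Z = R = 43.6 Ω
  C: Z = 1/(jωC) = -j/(ω·C) = 0 - j1.523 Ω
Step 3 — Series combination: Z_total = R + C = 43.6 - j1.523 Ω = 43.63∠-2.0° Ω.

Z = 43.6 - j1.523 Ω = 43.63∠-2.0° Ω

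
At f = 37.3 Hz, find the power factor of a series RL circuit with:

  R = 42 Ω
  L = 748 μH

Step 1 — Angular frequency: ω = 2π·f = 2π·37.3 = 234.4 rad/s.
Step 2 — Component impedances:
  R: Z = R = 42 Ω
  L: Z = jωL = j·234.4·0.000748 = 0 + j0.1753 Ω
Step 3 — Series combination: Z_total = R + L = 42 + j0.1753 Ω = 42∠0.2° Ω.
Step 4 — Power factor: PF = cos(φ) = Re(Z)/|Z| = 42/42 = 1.
Step 5 — Type: Im(Z) = 0.1753 ⇒ lagging (phase φ = 0.2°).

PF = 1 (lagging, φ = 0.2°)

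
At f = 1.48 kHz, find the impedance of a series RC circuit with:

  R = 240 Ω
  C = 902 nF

Step 1 — Angular frequency: ω = 2π·f = 2π·1480 = 9299 rad/s.
Step 2 — Component impedances:
  R: Z = R = 240 Ω
  C: Z = 1/(jωC) = -j/(ω·C) = 0 - j119.2 Ω
Step 3 — Series combination: Z_total = R + C = 240 - j119.2 Ω = 268∠-26.4° Ω.

Z = 240 - j119.2 Ω = 268∠-26.4° Ω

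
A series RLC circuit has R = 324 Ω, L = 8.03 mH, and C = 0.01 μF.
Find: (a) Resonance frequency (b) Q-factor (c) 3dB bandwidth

Step 1 — Resonance condition Im(Z)=0 gives ω₀ = 1/√(LC).
Step 2 — ω₀ = 1/√(0.00803·1e-08) = 1.116e+05 rad/s.
Step 3 — f₀ = ω₀/(2π) = 1.776e+04 Hz.
Step 4 — Series Q: Q = ω₀L/R = 1.116e+05·0.00803/324 = 2.766.
Step 5 — 3dB bandwidth: Δω = ω₀/Q = 4.035e+04 rad/s; BW = Δω/(2π) = 6422 Hz.

(a) f₀ = 1.776e+04 Hz  (b) Q = 2.766  (c) BW = 6422 Hz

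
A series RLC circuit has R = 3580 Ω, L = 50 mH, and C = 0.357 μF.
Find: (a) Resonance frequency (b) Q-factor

Step 1 — Resonance condition Im(Z)=0 gives ω₀ = 1/√(LC).
Step 2 — ω₀ = 1/√(0.05·3.57e-07) = 7485 rad/s.
Step 3 — f₀ = ω₀/(2π) = 1191 Hz.
Step 4 — Series Q: Q = ω₀L/R = 7485·0.05/3580 = 0.1045.

(a) f₀ = 1191 Hz  (b) Q = 0.1045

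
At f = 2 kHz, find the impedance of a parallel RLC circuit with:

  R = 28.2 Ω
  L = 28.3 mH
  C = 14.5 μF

Step 1 — Angular frequency: ω = 2π·f = 2π·2000 = 1.257e+04 rad/s.
Step 2 — Component impedances:
  R: Z = R = 28.2 Ω
  L: Z = jωL = j·1.257e+04·0.0283 = 0 + j355.6 Ω
  C: Z = 1/(jωC) = -j/(ω·C) = 0 - j5.488 Ω
Step 3 — Parallel combination: 1/Z_total = 1/R + 1/L + 1/C; Z_total = 1.06 - j5.365 Ω = 5.468∠-78.8° Ω.

Z = 1.06 - j5.365 Ω = 5.468∠-78.8° Ω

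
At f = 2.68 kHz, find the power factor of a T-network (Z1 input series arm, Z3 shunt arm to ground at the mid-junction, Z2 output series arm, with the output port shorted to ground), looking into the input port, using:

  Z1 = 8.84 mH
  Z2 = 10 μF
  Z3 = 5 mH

Step 1 — Angular frequency: ω = 2π·f = 2π·2680 = 1.684e+04 rad/s.
Step 2 — Component impedances:
  Z1: Z = jωL = j·1.684e+04·0.00884 = 0 + j148.9 Ω
  Z2: Z = 1/(jωC) = -j/(ω·C) = 0 - j5.939 Ω
  Z3: Z = jωL = j·1.684e+04·0.005 = 0 + j84.19 Ω
Step 3 — With the output port shorted to ground, the output series arm Z2 runs from the junction to ground; the shunt arm Z3 also runs from the junction to ground. They appear in parallel: Z3 || Z2 = 0 - j6.389 Ω.
Step 4 — Series with input arm Z1: Z_in = Z1 + (Z3 || Z2) = 0 + j142.5 Ω = 142.5∠90.0° Ω.
Step 5 — Power factor: PF = cos(φ) = Re(Z)/|Z| = 0/142.5 = 0.
Step 6 — Type: Im(Z) = 142.5 ⇒ lagging (phase φ = 90.0°).

PF = 0 (lagging, φ = 90.0°)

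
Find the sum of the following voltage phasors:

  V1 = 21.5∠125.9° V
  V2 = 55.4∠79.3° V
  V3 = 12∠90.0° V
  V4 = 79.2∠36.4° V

Step 1 — Convert each phasor to rectangular form:
  V1 = 21.5·(cos(125.9°) + j·sin(125.9°)) = -12.61 + j17.42 V
  V2 = 55.4·(cos(79.3°) + j·sin(79.3°)) = 10.29 + j54.44 V
  V3 = 12·(cos(90.0°) + j·sin(90.0°)) = 0 + j12 V
  V4 = 79.2·(cos(36.4°) + j·sin(36.4°)) = 63.75 + j47 V
Step 2 — Sum components: V_total = 61.43 + j130.9 V.
Step 3 — Convert to polar: |V_total| = 144.6 V, ∠V_total = 64.9°.

V_total = 144.6∠64.9° V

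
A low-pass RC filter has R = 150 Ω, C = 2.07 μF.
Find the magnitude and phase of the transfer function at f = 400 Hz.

Step 1 — Angular frequency: ω = 2π·400 = 2513 rad/s.
Step 2 — Transfer function: H(jω) = 1/(1 + jωRC).
Step 3 — Denominator: 1 + jωRC = 1 + j·2513·150·2.07e-06 = 1 + j0.7804.
Step 4 — H = 0.6215 - j0.485.
Step 5 — Magnitude: |H| = 0.7884 (-2.1 dB); phase: φ = -38.0°.

|H| = 0.7884 (-2.1 dB), φ = -38.0°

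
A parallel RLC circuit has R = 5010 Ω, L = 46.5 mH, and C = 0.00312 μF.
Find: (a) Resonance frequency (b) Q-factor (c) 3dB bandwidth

Step 1 — Resonance: ω₀ = 1/√(LC) = 1/√(0.0465·3.12e-09) = 8.302e+04 rad/s.
Step 2 — f₀ = ω₀/(2π) = 1.321e+04 Hz.
Step 3 — Parallel Q: Q = R/(ω₀L) = 5010/(8.302e+04·0.0465) = 1.298.
Step 4 — Bandwidth: Δω = ω₀/Q = 6.397e+04 rad/s; BW = Δω/(2π) = 1.018e+04 Hz.

(a) f₀ = 1.321e+04 Hz  (b) Q = 1.298  (c) BW = 1.018e+04 Hz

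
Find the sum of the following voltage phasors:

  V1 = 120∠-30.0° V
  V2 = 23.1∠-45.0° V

Step 1 — Convert each phasor to rectangular form:
  V1 = 120·(cos(-30.0°) + j·sin(-30.0°)) = 103.9 - j60 V
  V2 = 23.1·(cos(-45.0°) + j·sin(-45.0°)) = 16.33 - j16.33 V
Step 2 — Sum components: V_total = 120.3 - j76.33 V.
Step 3 — Convert to polar: |V_total| = 142.4 V, ∠V_total = -32.4°.

V_total = 142.4∠-32.4° V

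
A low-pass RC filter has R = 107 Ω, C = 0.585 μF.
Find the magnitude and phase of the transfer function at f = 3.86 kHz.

Step 1 — Angular frequency: ω = 2π·3860 = 2.425e+04 rad/s.
Step 2 — Transfer function: H(jω) = 1/(1 + jωRC).
Step 3 — Denominator: 1 + jωRC = 1 + j·2.425e+04·107·5.85e-07 = 1 + j1.518.
Step 4 — H = 0.3026 - j0.4594.
Step 5 — Magnitude: |H| = 0.5501 (-5.2 dB); phase: φ = -56.6°.

|H| = 0.5501 (-5.2 dB), φ = -56.6°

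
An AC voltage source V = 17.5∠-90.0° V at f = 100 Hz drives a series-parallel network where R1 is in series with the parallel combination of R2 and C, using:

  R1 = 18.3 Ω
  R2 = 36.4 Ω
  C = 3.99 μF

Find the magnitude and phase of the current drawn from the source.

Step 1 — Angular frequency: ω = 2π·f = 2π·100 = 628.3 rad/s.
Step 2 — Component impedances:
  R1: Z = R = 18.3 Ω
  R2: Z = R = 36.4 Ω
  C: Z = 1/(jωC) = -j/(ω·C) = 0 - j398.9 Ω
Step 3 — Parallel branch: R2 || C = 1/(1/R2 + 1/C) = 36.1 - j3.294 Ω.
Step 4 — Series with R1: Z_total = R1 + (R2 || C) = 54.4 - j3.294 Ω = 54.5∠-3.5° Ω.
Step 5 — Source phasor: V = 17.5∠-90.0° V = 0 - j17.5 V.
Step 6 — Ohm's law: I = V / Z_total = (0 - j17.5) / (54.4 - j3.294) = 0.01941 - j0.3205 A.
Step 7 — Convert to polar: |I| = 0.3211 A, ∠I = -86.5°.

I = 0.3211∠-86.5° A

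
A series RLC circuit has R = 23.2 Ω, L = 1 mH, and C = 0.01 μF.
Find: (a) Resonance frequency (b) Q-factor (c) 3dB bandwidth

Step 1 — Resonance: ω₀ = 1/√(LC) = 1/√(0.001·1e-08) = 3.162e+05 rad/s.
Step 2 — f₀ = ω₀/(2π) = 5.033e+04 Hz.
Step 3 — Series Q: Q = ω₀L/R = 3.162e+05·0.001/23.2 = 13.63.
Step 4 — Bandwidth: Δω = ω₀/Q = 2.32e+04 rad/s; BW = Δω/(2π) = 3692 Hz.

(a) f₀ = 5.033e+04 Hz  (b) Q = 13.63  (c) BW = 3692 Hz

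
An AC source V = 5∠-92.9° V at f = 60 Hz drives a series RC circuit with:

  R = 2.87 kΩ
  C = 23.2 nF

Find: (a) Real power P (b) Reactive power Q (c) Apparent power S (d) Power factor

Step 1 — Angular frequency: ω = 2π·f = 2π·60 = 377 rad/s.
Step 2 — Component impedances:
  R: Z = R = 2870 Ω
  C: Z = 1/(jωC) = -j/(ω·C) = 0 - j1.143e+05 Ω
Step 3 — Series combination: Z_total = R + C = 2870 - j1.143e+05 Ω = 1.144e+05∠-88.6° Ω.
Step 4 — Source phasor: V = 5∠-92.9° V = -0.253 - j4.994 V.
Step 5 — Current: I = V / Z = 4.359e-05 - j3.307e-06 A = 4.372e-05∠-4.3° A.
Step 6 — Complex power: S = V·I* = 5.485e-06 - j0.0002185 VA.
Step 7 — Real power: P = Re(S) = 5.485e-06 W.
Step 8 — Reactive power: Q = Im(S) = -0.0002185 VAR.
Step 9 — Apparent power: |S| = 0.0002186 VA.
Step 10 — Power factor: PF = P/|S| = 0.02509 (leading).

(a) P = 5.485e-06 W  (b) Q = -0.0002185 VAR  (c) S = 0.0002186 VA  (d) PF = 0.02509 (leading)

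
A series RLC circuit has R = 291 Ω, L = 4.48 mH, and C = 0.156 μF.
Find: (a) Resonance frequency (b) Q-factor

Step 1 — Resonance condition Im(Z)=0 gives ω₀ = 1/√(LC).
Step 2 — ω₀ = 1/√(0.00448·1.56e-07) = 3.783e+04 rad/s.
Step 3 — f₀ = ω₀/(2π) = 6020 Hz.
Step 4 — Series Q: Q = ω₀L/R = 3.783e+04·0.00448/291 = 0.5823.

(a) f₀ = 6020 Hz  (b) Q = 0.5823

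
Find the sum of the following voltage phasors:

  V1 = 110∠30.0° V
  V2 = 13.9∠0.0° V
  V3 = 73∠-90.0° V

Step 1 — Convert each phasor to rectangular form:
  V1 = 110·(cos(30.0°) + j·sin(30.0°)) = 95.26 + j55 V
  V2 = 13.9·(cos(0.0°) + j·sin(0.0°)) = 13.9 V
  V3 = 73·(cos(-90.0°) + j·sin(-90.0°)) = 0 - j73 V
Step 2 — Sum components: V_total = 109.2 - j18 V.
Step 3 — Convert to polar: |V_total| = 110.6 V, ∠V_total = -9.4°.

V_total = 110.6∠-9.4° V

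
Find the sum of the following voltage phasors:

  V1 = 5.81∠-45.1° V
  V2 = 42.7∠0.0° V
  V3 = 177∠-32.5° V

Step 1 — Convert each phasor to rectangular form:
  V1 = 5.81·(cos(-45.1°) + j·sin(-45.1°)) = 4.101 - j4.115 V
  V2 = 42.7·(cos(0.0°) + j·sin(0.0°)) = 42.7 V
  V3 = 177·(cos(-32.5°) + j·sin(-32.5°)) = 149.3 - j95.1 V
Step 2 — Sum components: V_total = 196.1 - j99.22 V.
Step 3 — Convert to polar: |V_total| = 219.8 V, ∠V_total = -26.8°.

V_total = 219.8∠-26.8° V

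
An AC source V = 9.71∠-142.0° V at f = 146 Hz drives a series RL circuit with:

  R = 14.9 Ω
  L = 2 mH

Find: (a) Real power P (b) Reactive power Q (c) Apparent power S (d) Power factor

Step 1 — Angular frequency: ω = 2π·f = 2π·146 = 917.3 rad/s.
Step 2 — Component impedances:
  R: Z = R = 14.9 Ω
  L: Z = jωL = j·917.3·0.002 = 0 + j1.835 Ω
Step 3 — Series combination: Z_total = R + L = 14.9 + j1.835 Ω = 15.01∠7.0° Ω.
Step 4 — Source phasor: V = 9.71∠-142.0° V = -7.652 - j5.978 V.
Step 5 — Current: I = V / Z = -0.5545 - j0.3329 A = 0.6468∠-149.0° A.
Step 6 — Complex power: S = V·I* = 6.233 + j0.7675 VA.
Step 7 — Real power: P = Re(S) = 6.233 W.
Step 8 — Reactive power: Q = Im(S) = 0.7675 VAR.
Step 9 — Apparent power: |S| = 6.28 VA.
Step 10 — Power factor: PF = P/|S| = 0.9925 (lagging).

(a) P = 6.233 W  (b) Q = 0.7675 VAR  (c) S = 6.28 VA  (d) PF = 0.9925 (lagging)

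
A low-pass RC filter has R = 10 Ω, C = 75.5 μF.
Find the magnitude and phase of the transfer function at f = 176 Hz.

Step 1 — Angular frequency: ω = 2π·176 = 1106 rad/s.
Step 2 — Transfer function: H(jω) = 1/(1 + jωRC).
Step 3 — Denominator: 1 + jωRC = 1 + j·1106·10·7.55e-05 = 1 + j0.8349.
Step 4 — H = 0.5892 - j0.492.
Step 5 — Magnitude: |H| = 0.7676 (-2.3 dB); phase: φ = -39.9°.

|H| = 0.7676 (-2.3 dB), φ = -39.9°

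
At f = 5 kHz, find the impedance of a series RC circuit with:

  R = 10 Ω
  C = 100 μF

Step 1 — Angular frequency: ω = 2π·f = 2π·5000 = 3.142e+04 rad/s.
Step 2 — Component impedances:
  R: Z = R = 10 Ω
  C: Z = 1/(jωC) = -j/(ω·C) = 0 - j0.3183 Ω
Step 3 — Series combination: Z_total = R + C = 10 - j0.3183 Ω = 10.01∠-1.8° Ω.

Z = 10 - j0.3183 Ω = 10.01∠-1.8° Ω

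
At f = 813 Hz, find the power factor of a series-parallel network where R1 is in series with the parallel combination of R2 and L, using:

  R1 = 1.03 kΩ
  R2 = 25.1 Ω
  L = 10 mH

Step 1 — Angular frequency: ω = 2π·f = 2π·813 = 5108 rad/s.
Step 2 — Component impedances:
  R1: Z = R = 1030 Ω
  R2: Z = R = 25.1 Ω
  L: Z = jωL = j·5108·0.01 = 0 + j51.08 Ω
Step 3 — Parallel branch: R2 || L = 1/(1/R2 + 1/L) = 20.22 + j9.935 Ω.
Step 4 — Series with R1: Z_total = R1 + (R2 || L) = 1050 + j9.935 Ω = 1050∠0.5° Ω.
Step 5 — Power factor: PF = cos(φ) = Re(Z)/|Z| = 1050/1050 = 1.
Step 6 — Type: Im(Z) = 9.935 ⇒ lagging (phase φ = 0.5°).

PF = 1 (lagging, φ = 0.5°)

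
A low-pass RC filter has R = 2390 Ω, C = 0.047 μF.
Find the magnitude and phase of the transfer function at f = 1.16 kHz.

Step 1 — Angular frequency: ω = 2π·1160 = 7288 rad/s.
Step 2 — Transfer function: H(jω) = 1/(1 + jωRC).
Step 3 — Denominator: 1 + jωRC = 1 + j·7288·2390·4.7e-08 = 1 + j0.8187.
Step 4 — H = 0.5987 - j0.4902.
Step 5 — Magnitude: |H| = 0.7738 (-2.2 dB); phase: φ = -39.3°.

|H| = 0.7738 (-2.2 dB), φ = -39.3°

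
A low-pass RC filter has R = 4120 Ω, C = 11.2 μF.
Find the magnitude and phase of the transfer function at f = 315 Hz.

Step 1 — Angular frequency: ω = 2π·315 = 1979 rad/s.
Step 2 — Transfer function: H(jω) = 1/(1 + jωRC).
Step 3 — Denominator: 1 + jωRC = 1 + j·1979·4120·1.12e-05 = 1 + j91.33.
Step 4 — H = 0.0001199 - j0.01095.
Step 5 — Magnitude: |H| = 0.01095 (-39.2 dB); phase: φ = -89.4°.

|H| = 0.01095 (-39.2 dB), φ = -89.4°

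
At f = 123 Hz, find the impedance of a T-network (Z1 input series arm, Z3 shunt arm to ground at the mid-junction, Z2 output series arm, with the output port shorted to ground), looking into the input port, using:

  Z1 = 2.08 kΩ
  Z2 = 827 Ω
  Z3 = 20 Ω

Step 1 — Angular frequency: ω = 2π·f = 2π·123 = 772.8 rad/s.
Step 2 — Component impedances:
  Z1: Z = R = 2080 Ω
  Z2: Z = R = 827 Ω
  Z3: Z = R = 20 Ω
Step 3 — With the output port shorted to ground, the output series arm Z2 runs from the junction to ground; the shunt arm Z3 also runs from the junction to ground. They appear in parallel: Z3 || Z2 = 19.53 Ω.
Step 4 — Series with input arm Z1: Z_in = Z1 + (Z3 || Z2) = 2100 Ω = 2100∠0.0° Ω.

Z = 2100 Ω = 2100∠0.0° Ω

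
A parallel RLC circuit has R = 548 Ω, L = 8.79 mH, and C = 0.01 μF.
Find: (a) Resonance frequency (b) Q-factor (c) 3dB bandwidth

Step 1 — Resonance: ω₀ = 1/√(LC) = 1/√(0.00879·1e-08) = 1.067e+05 rad/s.
Step 2 — f₀ = ω₀/(2π) = 1.698e+04 Hz.
Step 3 — Parallel Q: Q = R/(ω₀L) = 548/(1.067e+05·0.00879) = 0.5845.
Step 4 — Bandwidth: Δω = ω₀/Q = 1.825e+05 rad/s; BW = Δω/(2π) = 2.904e+04 Hz.

(a) f₀ = 1.698e+04 Hz  (b) Q = 0.5845  (c) BW = 2.904e+04 Hz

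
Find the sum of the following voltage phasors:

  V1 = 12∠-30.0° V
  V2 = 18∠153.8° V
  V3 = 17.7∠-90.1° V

Step 1 — Convert each phasor to rectangular form:
  V1 = 12·(cos(-30.0°) + j·sin(-30.0°)) = 10.39 - j6 V
  V2 = 18·(cos(153.8°) + j·sin(153.8°)) = -16.15 + j7.947 V
  V3 = 17.7·(cos(-90.1°) + j·sin(-90.1°)) = -0.03089 - j17.7 V
Step 2 — Sum components: V_total = -5.789 - j15.75 V.
Step 3 — Convert to polar: |V_total| = 16.78 V, ∠V_total = -110.2°.

V_total = 16.78∠-110.2° V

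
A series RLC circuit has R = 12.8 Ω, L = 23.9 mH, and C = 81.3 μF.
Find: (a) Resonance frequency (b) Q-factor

Step 1 — Resonance condition Im(Z)=0 gives ω₀ = 1/√(LC).
Step 2 — ω₀ = 1/√(0.0239·8.13e-05) = 717.4 rad/s.
Step 3 — f₀ = ω₀/(2π) = 114.2 Hz.
Step 4 — Series Q: Q = ω₀L/R = 717.4·0.0239/12.8 = 1.34.

(a) f₀ = 114.2 Hz  (b) Q = 1.34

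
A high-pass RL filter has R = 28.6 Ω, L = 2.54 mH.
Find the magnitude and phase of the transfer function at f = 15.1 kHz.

Step 1 — Angular frequency: ω = 2π·1.51e+04 = 9.488e+04 rad/s.
Step 2 — Transfer function: H(jω) = jωL/(R + jωL).
Step 3 — Numerator jωL = j·241; denominator R + jωL = 28.6 + j241.
Step 4 — H = 0.9861 + j0.117.
Step 5 — Magnitude: |H| = 0.993 (-0.1 dB); phase: φ = 6.8°.

|H| = 0.993 (-0.1 dB), φ = 6.8°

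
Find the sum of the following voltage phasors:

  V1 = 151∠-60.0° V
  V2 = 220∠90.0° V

Step 1 — Convert each phasor to rectangular form:
  V1 = 151·(cos(-60.0°) + j·sin(-60.0°)) = 75.5 - j130.8 V
  V2 = 220·(cos(90.0°) + j·sin(90.0°)) = 0 + j220 V
Step 2 — Sum components: V_total = 75.5 + j89.23 V.
Step 3 — Convert to polar: |V_total| = 116.9 V, ∠V_total = 49.8°.

V_total = 116.9∠49.8° V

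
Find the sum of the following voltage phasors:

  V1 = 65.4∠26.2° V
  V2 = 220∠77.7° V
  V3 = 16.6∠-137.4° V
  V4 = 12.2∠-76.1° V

Step 1 — Convert each phasor to rectangular form:
  V1 = 65.4·(cos(26.2°) + j·sin(26.2°)) = 58.68 + j28.87 V
  V2 = 220·(cos(77.7°) + j·sin(77.7°)) = 46.87 + j215 V
  V3 = 16.6·(cos(-137.4°) + j·sin(-137.4°)) = -12.22 - j11.24 V
  V4 = 12.2·(cos(-76.1°) + j·sin(-76.1°)) = 2.931 - j11.84 V
Step 2 — Sum components: V_total = 96.26 + j220.7 V.
Step 3 — Convert to polar: |V_total| = 240.8 V, ∠V_total = 66.4°.

V_total = 240.8∠66.4° V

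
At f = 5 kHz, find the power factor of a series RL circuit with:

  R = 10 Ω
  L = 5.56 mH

Step 1 — Angular frequency: ω = 2π·f = 2π·5000 = 3.142e+04 rad/s.
Step 2 — Component impedances:
  R: Z = R = 10 Ω
  L: Z = jωL = j·3.142e+04·0.00556 = 0 + j174.7 Ω
Step 3 — Series combination: Z_total = R + L = 10 + j174.7 Ω = 175∠86.7° Ω.
Step 4 — Power factor: PF = cos(φ) = Re(Z)/|Z| = 10/174.96 = 0.05716.
Step 5 — Type: Im(Z) = 174.7 ⇒ lagging (phase φ = 86.7°).

PF = 0.05716 (lagging, φ = 86.7°)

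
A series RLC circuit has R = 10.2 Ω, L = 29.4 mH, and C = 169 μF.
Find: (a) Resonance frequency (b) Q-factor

Step 1 — Resonance condition Im(Z)=0 gives ω₀ = 1/√(LC).
Step 2 — ω₀ = 1/√(0.0294·0.000169) = 448.6 rad/s.
Step 3 — f₀ = ω₀/(2π) = 71.4 Hz.
Step 4 — Series Q: Q = ω₀L/R = 448.6·0.0294/10.2 = 1.293.

(a) f₀ = 71.4 Hz  (b) Q = 1.293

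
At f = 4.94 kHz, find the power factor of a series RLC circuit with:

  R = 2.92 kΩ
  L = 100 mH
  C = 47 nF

Step 1 — Angular frequency: ω = 2π·f = 2π·4940 = 3.104e+04 rad/s.
Step 2 — Component impedances:
  R: Z = R = 2920 Ω
  L: Z = jωL = j·3.104e+04·0.1 = 0 + j3104 Ω
  C: Z = 1/(jωC) = -j/(ω·C) = 0 - j685.5 Ω
Step 3 — Series combination: Z_total = R + L + C = 2920 + j2418 Ω = 3791∠39.6° Ω.
Step 4 — Power factor: PF = cos(φ) = Re(Z)/|Z| = 2920/3791 = 0.7702.
Step 5 — Type: Im(Z) = 2418 ⇒ lagging (phase φ = 39.6°).

PF = 0.7702 (lagging, φ = 39.6°)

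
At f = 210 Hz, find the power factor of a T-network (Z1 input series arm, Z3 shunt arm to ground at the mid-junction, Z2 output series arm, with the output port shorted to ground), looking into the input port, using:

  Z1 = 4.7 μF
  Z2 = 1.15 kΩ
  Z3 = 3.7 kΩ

Step 1 — Angular frequency: ω = 2π·f = 2π·210 = 1319 rad/s.
Step 2 — Component impedances:
  Z1: Z = 1/(jωC) = -j/(ω·C) = 0 - j161.3 Ω
  Z2: Z = R = 1150 Ω
  Z3: Z = R = 3700 Ω
Step 3 — With the output port shorted to ground, the output series arm Z2 runs from the junction to ground; the shunt arm Z3 also runs from the junction to ground. They appear in parallel: Z3 || Z2 = 877.3 Ω.
Step 4 — Series with input arm Z1: Z_in = Z1 + (Z3 || Z2) = 877.3 - j161.3 Ω = 892∠-10.4° Ω.
Step 5 — Power factor: PF = cos(φ) = Re(Z)/|Z| = 877.3/892 = 0.9835.
Step 6 — Type: Im(Z) = -161.3 ⇒ leading (phase φ = -10.4°).

PF = 0.9835 (leading, φ = -10.4°)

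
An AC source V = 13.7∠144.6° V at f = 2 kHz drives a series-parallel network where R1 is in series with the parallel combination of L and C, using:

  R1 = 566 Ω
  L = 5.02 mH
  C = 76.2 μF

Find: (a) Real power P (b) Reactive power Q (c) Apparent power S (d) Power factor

Step 1 — Angular frequency: ω = 2π·f = 2π·2000 = 1.257e+04 rad/s.
Step 2 — Component impedances:
  R1: Z = R = 566 Ω
  L: Z = jωL = j·1.257e+04·0.00502 = 0 + j63.08 Ω
  C: Z = 1/(jωC) = -j/(ω·C) = 0 - j1.044 Ω
Step 3 — Parallel branch: L || C = 1/(1/L + 1/C) = 0 - j1.062 Ω.
Step 4 — Series with R1: Z_total = R1 + (L || C) = 566 - j1.062 Ω = 566∠-0.1° Ω.
Step 5 — Source phasor: V = 13.7∠144.6° V = -11.17 + j7.936 V.
Step 6 — Current: I = V / Z = -0.01976 + j0.01398 A = 0.0242∠144.7° A.
Step 7 — Complex power: S = V·I* = 0.3316 - j0.0006221 VA.
Step 8 — Real power: P = Re(S) = 0.3316 W.
Step 9 — Reactive power: Q = Im(S) = -0.0006221 VAR.
Step 10 — Apparent power: |S| = 0.3316 VA.
Step 11 — Power factor: PF = P/|S| = 1 (leading).

(a) P = 0.3316 W  (b) Q = -0.0006221 VAR  (c) S = 0.3316 VA  (d) PF = 1 (leading)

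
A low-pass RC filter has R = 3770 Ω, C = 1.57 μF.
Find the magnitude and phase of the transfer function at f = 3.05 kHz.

Step 1 — Angular frequency: ω = 2π·3050 = 1.916e+04 rad/s.
Step 2 — Transfer function: H(jω) = 1/(1 + jωRC).
Step 3 — Denominator: 1 + jωRC = 1 + j·1.916e+04·3770·1.57e-06 = 1 + j113.4.
Step 4 — H = 7.772e-05 - j0.008815.
Step 5 — Magnitude: |H| = 0.008816 (-41.1 dB); phase: φ = -89.5°.

|H| = 0.008816 (-41.1 dB), φ = -89.5°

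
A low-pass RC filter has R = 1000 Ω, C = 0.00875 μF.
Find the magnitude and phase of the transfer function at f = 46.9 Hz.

Step 1 — Angular frequency: ω = 2π·46.9 = 294.7 rad/s.
Step 2 — Transfer function: H(jω) = 1/(1 + jωRC).
Step 3 — Denominator: 1 + jωRC = 1 + j·294.7·1000·8.75e-09 = 1 + j0.002578.
Step 4 — H = 1 - j0.002578.
Step 5 — Magnitude: |H| = 1 (-0.0 dB); phase: φ = -0.1°.

|H| = 1 (-0.0 dB), φ = -0.1°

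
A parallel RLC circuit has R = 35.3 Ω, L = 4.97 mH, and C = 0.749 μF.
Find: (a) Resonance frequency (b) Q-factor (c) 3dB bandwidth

Step 1 — Resonance: ω₀ = 1/√(LC) = 1/√(0.00497·7.49e-07) = 1.639e+04 rad/s.
Step 2 — f₀ = ω₀/(2π) = 2609 Hz.
Step 3 — Parallel Q: Q = R/(ω₀L) = 35.3/(1.639e+04·0.00497) = 0.4333.
Step 4 — Bandwidth: Δω = ω₀/Q = 3.782e+04 rad/s; BW = Δω/(2π) = 6020 Hz.

(a) f₀ = 2609 Hz  (b) Q = 0.4333  (c) BW = 6020 Hz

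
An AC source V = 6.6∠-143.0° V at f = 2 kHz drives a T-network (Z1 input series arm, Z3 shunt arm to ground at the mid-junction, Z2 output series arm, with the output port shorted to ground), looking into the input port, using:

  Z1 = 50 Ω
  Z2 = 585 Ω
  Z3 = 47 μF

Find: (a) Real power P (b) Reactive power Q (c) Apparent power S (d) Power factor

Step 1 — Angular frequency: ω = 2π·f = 2π·2000 = 1.257e+04 rad/s.
Step 2 — Component impedances:
  Z1: Z = R = 50 Ω
  Z2: Z = R = 585 Ω
  Z3: Z = 1/(jωC) = -j/(ω·C) = 0 - j1.693 Ω
Step 3 — With the output port shorted to ground, the output series arm Z2 runs from the junction to ground; the shunt arm Z3 also runs from the junction to ground. They appear in parallel: Z3 || Z2 = 0.0049 - j1.693 Ω.
Step 4 — Series with input arm Z1: Z_in = Z1 + (Z3 || Z2) = 50 - j1.693 Ω = 50.03∠-1.9° Ω.
Step 5 — Source phasor: V = 6.6∠-143.0° V = -5.271 - j3.972 V.
Step 6 — Current: I = V / Z = -0.1026 - j0.08291 A = 0.1319∠-141.1° A.
Step 7 — Complex power: S = V·I* = 0.8701 - j0.02946 VA.
Step 8 — Real power: P = Re(S) = 0.8701 W.
Step 9 — Reactive power: Q = Im(S) = -0.02946 VAR.
Step 10 — Apparent power: |S| = 0.8706 VA.
Step 11 — Power factor: PF = P/|S| = 0.9994 (leading).

(a) P = 0.8701 W  (b) Q = -0.02946 VAR  (c) S = 0.8706 VA  (d) PF = 0.9994 (leading)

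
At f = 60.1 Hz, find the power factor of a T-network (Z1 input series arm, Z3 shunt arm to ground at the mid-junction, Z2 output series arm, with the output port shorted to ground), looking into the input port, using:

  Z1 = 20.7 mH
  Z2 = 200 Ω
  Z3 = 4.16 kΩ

Step 1 — Angular frequency: ω = 2π·f = 2π·60.1 = 377.6 rad/s.
Step 2 — Component impedances:
  Z1: Z = jωL = j·377.6·0.0207 = 0 + j7.817 Ω
  Z2: Z = R = 200 Ω
  Z3: Z = R = 4160 Ω
Step 3 — With the output port shorted to ground, the output series arm Z2 runs from the junction to ground; the shunt arm Z3 also runs from the junction to ground. They appear in parallel: Z3 || Z2 = 190.8 Ω.
Step 4 — Series with input arm Z1: Z_in = Z1 + (Z3 || Z2) = 190.8 + j7.817 Ω = 191∠2.3° Ω.
Step 5 — Power factor: PF = cos(φ) = Re(Z)/|Z| = 190.83/190.99 = 0.9992.
Step 6 — Type: Im(Z) = 7.817 ⇒ lagging (phase φ = 2.3°).

PF = 0.9992 (lagging, φ = 2.3°)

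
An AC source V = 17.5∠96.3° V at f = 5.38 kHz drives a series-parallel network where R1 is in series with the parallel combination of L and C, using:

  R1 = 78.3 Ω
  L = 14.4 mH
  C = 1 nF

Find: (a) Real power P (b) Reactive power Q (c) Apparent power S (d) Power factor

Step 1 — Angular frequency: ω = 2π·f = 2π·5380 = 3.38e+04 rad/s.
Step 2 — Component impedances:
  R1: Z = R = 78.3 Ω
  L: Z = jωL = j·3.38e+04·0.0144 = 0 + j486.8 Ω
  C: Z = 1/(jωC) = -j/(ω·C) = 0 - j2.958e+04 Ω
Step 3 — Parallel branch: L || C = 1/(1/L + 1/C) = 0 + j494.9 Ω.
Step 4 — Series with R1: Z_total = R1 + (L || C) = 78.3 + j494.9 Ω = 501.1∠81.0° Ω.
Step 5 — Source phasor: V = 17.5∠96.3° V = -1.92 + j17.39 V.
Step 6 — Current: I = V / Z = 0.03369 + j0.00921 A = 0.03493∠15.3° A.
Step 7 — Complex power: S = V·I* = 0.09551 + j0.6037 VA.
Step 8 — Real power: P = Re(S) = 0.09551 W.
Step 9 — Reactive power: Q = Im(S) = 0.6037 VAR.
Step 10 — Apparent power: |S| = 0.6112 VA.
Step 11 — Power factor: PF = P/|S| = 0.1563 (lagging).

(a) P = 0.09551 W  (b) Q = 0.6037 VAR  (c) S = 0.6112 VA  (d) PF = 0.1563 (lagging)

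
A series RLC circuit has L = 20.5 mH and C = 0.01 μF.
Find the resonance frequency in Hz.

Step 1 — Resonance condition Im(Z)=0 gives ω₀ = 1/√(LC).
Step 2 — ω₀ = 1/√(0.0205·1e-08) = 6.984e+04 rad/s.
Step 3 — f₀ = ω₀/(2π) = 1.112e+04 Hz.

f₀ = 1.112e+04 Hz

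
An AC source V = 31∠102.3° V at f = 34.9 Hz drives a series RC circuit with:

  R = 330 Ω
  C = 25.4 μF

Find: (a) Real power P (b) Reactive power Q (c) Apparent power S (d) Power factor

Step 1 — Angular frequency: ω = 2π·f = 2π·34.9 = 219.3 rad/s.
Step 2 — Component impedances:
  R: Z = R = 330 Ω
  C: Z = 1/(jωC) = -j/(ω·C) = 0 - j179.5 Ω
Step 3 — Series combination: Z_total = R + C = 330 - j179.5 Ω = 375.7∠-28.5° Ω.
Step 4 — Source phasor: V = 31∠102.3° V = -6.604 + j30.29 V.
Step 5 — Current: I = V / Z = -0.05397 + j0.06242 A = 0.08252∠130.8° A.
Step 6 — Complex power: S = V·I* = 2.247 - j1.223 VA.
Step 7 — Real power: P = Re(S) = 2.247 W.
Step 8 — Reactive power: Q = Im(S) = -1.223 VAR.
Step 9 — Apparent power: |S| = 2.558 VA.
Step 10 — Power factor: PF = P/|S| = 0.8784 (leading).

(a) P = 2.247 W  (b) Q = -1.223 VAR  (c) S = 2.558 VA  (d) PF = 0.8784 (leading)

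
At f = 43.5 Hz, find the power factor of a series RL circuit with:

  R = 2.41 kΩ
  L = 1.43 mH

Step 1 — Angular frequency: ω = 2π·f = 2π·43.5 = 273.3 rad/s.
Step 2 — Component impedances:
  R: Z = R = 2410 Ω
  L: Z = jωL = j·273.3·0.00143 = 0 + j0.3908 Ω
Step 3 — Series combination: Z_total = R + L = 2410 + j0.3908 Ω = 2410∠0.0° Ω.
Step 4 — Power factor: PF = cos(φ) = Re(Z)/|Z| = 2410/2410 = 1.
Step 5 — Type: Im(Z) = 0.3908 ⇒ lagging (phase φ = 0.0°).

PF = 1 (lagging, φ = 0.0°)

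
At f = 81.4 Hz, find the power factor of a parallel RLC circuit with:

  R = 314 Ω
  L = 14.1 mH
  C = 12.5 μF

Step 1 — Angular frequency: ω = 2π·f = 2π·81.4 = 511.5 rad/s.
Step 2 — Component impedances:
  R: Z = R = 314 Ω
  L: Z = jωL = j·511.5·0.0141 = 0 + j7.211 Ω
  C: Z = 1/(jωC) = -j/(ω·C) = 0 - j156.4 Ω
Step 3 — Parallel combination: 1/Z_total = 1/R + 1/L + 1/C; Z_total = 0.1819 + j7.556 Ω = 7.558∠88.6° Ω.
Step 4 — Power factor: PF = cos(φ) = Re(Z)/|Z| = 0.1819/7.558 = 0.02407.
Step 5 — Type: Im(Z) = 7.556 ⇒ lagging (phase φ = 88.6°).

PF = 0.02407 (lagging, φ = 88.6°)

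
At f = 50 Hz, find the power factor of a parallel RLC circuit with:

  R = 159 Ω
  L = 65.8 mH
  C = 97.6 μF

Step 1 — Angular frequency: ω = 2π·f = 2π·50 = 314.2 rad/s.
Step 2 — Component impedances:
  R: Z = R = 159 Ω
  L: Z = jωL = j·314.2·0.0658 = 0 + j20.67 Ω
  C: Z = 1/(jωC) = -j/(ω·C) = 0 - j32.61 Ω
Step 3 — Parallel combination: 1/Z_total = 1/R + 1/L + 1/C; Z_total = 17.8 + j50.13 Ω = 53.2∠70.5° Ω.
Step 4 — Power factor: PF = cos(φ) = Re(Z)/|Z| = 17.8/53.2 = 0.3346.
Step 5 — Type: Im(Z) = 50.13 ⇒ lagging (phase φ = 70.5°).

PF = 0.3346 (lagging, φ = 70.5°)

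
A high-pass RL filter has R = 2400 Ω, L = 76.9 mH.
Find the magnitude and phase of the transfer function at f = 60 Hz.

Step 1 — Angular frequency: ω = 2π·60 = 377 rad/s.
Step 2 — Transfer function: H(jω) = jωL/(R + jωL).
Step 3 — Numerator jωL = j·28.99; denominator R + jωL = 2400 + j28.99.
Step 4 — H = 0.0001459 + j0.01208.
Step 5 — Magnitude: |H| = 0.01208 (-38.4 dB); phase: φ = 89.3°.

|H| = 0.01208 (-38.4 dB), φ = 89.3°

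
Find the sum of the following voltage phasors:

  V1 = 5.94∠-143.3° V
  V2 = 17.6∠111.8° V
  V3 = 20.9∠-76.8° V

Step 1 — Convert each phasor to rectangular form:
  V1 = 5.94·(cos(-143.3°) + j·sin(-143.3°)) = -4.763 - j3.55 V
  V2 = 17.6·(cos(111.8°) + j·sin(111.8°)) = -6.536 + j16.34 V
  V3 = 20.9·(cos(-76.8°) + j·sin(-76.8°)) = 4.773 - j20.35 V
Step 2 — Sum components: V_total = -6.526 - j7.556 V.
Step 3 — Convert to polar: |V_total| = 9.984 V, ∠V_total = -130.8°.

V_total = 9.984∠-130.8° V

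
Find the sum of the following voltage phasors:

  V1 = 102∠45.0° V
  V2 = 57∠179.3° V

Step 1 — Convert each phasor to rectangular form:
  V1 = 102·(cos(45.0°) + j·sin(45.0°)) = 72.12 + j72.12 V
  V2 = 57·(cos(179.3°) + j·sin(179.3°)) = -57 + j0.6964 V
Step 2 — Sum components: V_total = 15.13 + j72.82 V.
Step 3 — Convert to polar: |V_total| = 74.38 V, ∠V_total = 78.3°.

V_total = 74.38∠78.3° V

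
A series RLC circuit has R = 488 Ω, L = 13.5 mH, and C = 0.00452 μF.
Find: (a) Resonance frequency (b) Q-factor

Step 1 — Resonance condition Im(Z)=0 gives ω₀ = 1/√(LC).
Step 2 — ω₀ = 1/√(0.0135·4.52e-09) = 1.28e+05 rad/s.
Step 3 — f₀ = ω₀/(2π) = 2.037e+04 Hz.
Step 4 — Series Q: Q = ω₀L/R = 1.28e+05·0.0135/488 = 3.541.

(a) f₀ = 2.037e+04 Hz  (b) Q = 3.541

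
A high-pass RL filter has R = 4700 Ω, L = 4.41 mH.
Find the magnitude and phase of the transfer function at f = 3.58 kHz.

Step 1 — Angular frequency: ω = 2π·3580 = 2.249e+04 rad/s.
Step 2 — Transfer function: H(jω) = jωL/(R + jωL).
Step 3 — Numerator jωL = j·99.2; denominator R + jωL = 4700 + j99.2.
Step 4 — H = 0.0004453 + j0.0211.
Step 5 — Magnitude: |H| = 0.0211 (-33.5 dB); phase: φ = 88.8°.

|H| = 0.0211 (-33.5 dB), φ = 88.8°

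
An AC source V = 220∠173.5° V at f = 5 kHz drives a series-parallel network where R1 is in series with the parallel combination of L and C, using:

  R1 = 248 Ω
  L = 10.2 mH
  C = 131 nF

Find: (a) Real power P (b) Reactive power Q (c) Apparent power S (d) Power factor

Step 1 — Angular frequency: ω = 2π·f = 2π·5000 = 3.142e+04 rad/s.
Step 2 — Component impedances:
  R1: Z = R = 248 Ω
  L: Z = jωL = j·3.142e+04·0.0102 = 0 + j320.4 Ω
  C: Z = 1/(jωC) = -j/(ω·C) = 0 - j243 Ω
Step 3 — Parallel branch: L || C = 1/(1/L + 1/C) = 0 - j1005 Ω.
Step 4 — Series with R1: Z_total = R1 + (L || C) = 248 - j1005 Ω = 1035∠-76.1° Ω.
Step 5 — Source phasor: V = 220∠173.5° V = -218.6 + j24.9 V.
Step 6 — Current: I = V / Z = -0.07392 - j0.1992 A = 0.2125∠-110.4° A.
Step 7 — Complex power: S = V·I* = 11.2 - j45.39 VA.
Step 8 — Real power: P = Re(S) = 11.2 W.
Step 9 — Reactive power: Q = Im(S) = -45.39 VAR.
Step 10 — Apparent power: |S| = 46.75 VA.
Step 11 — Power factor: PF = P/|S| = 0.2395 (leading).

(a) P = 11.2 W  (b) Q = -45.39 VAR  (c) S = 46.75 VA  (d) PF = 0.2395 (leading)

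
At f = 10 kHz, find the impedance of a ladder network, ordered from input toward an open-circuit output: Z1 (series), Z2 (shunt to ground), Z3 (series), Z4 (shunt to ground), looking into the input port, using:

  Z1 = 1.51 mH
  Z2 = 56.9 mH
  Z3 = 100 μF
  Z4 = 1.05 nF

Step 1 — Angular frequency: ω = 2π·f = 2π·1e+04 = 6.283e+04 rad/s.
Step 2 — Component impedances:
  Z1: Z = jωL = j·6.283e+04·0.00151 = 0 + j94.88 Ω
  Z2: Z = jωL = j·6.283e+04·0.0569 = 0 + j3575 Ω
  Z3: Z = 1/(jωC) = -j/(ω·C) = 0 - j0.1592 Ω
  Z4: Z = 1/(jωC) = -j/(ω·C) = 0 - j1.516e+04 Ω
Step 3 — Ladder network (open output): work backward from the far end, alternating series and parallel combinations. Z_in = 0 + j4774 Ω = 4774∠90.0° Ω.

Z = 0 + j4774 Ω = 4774∠90.0° Ω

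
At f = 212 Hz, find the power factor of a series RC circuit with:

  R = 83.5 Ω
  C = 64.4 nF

Step 1 — Angular frequency: ω = 2π·f = 2π·212 = 1332 rad/s.
Step 2 — Component impedances:
  R: Z = R = 83.5 Ω
  C: Z = 1/(jωC) = -j/(ω·C) = 0 - j1.166e+04 Ω
Step 3 — Series combination: Z_total = R + C = 83.5 - j1.166e+04 Ω = 1.166e+04∠-89.6° Ω.
Step 4 — Power factor: PF = cos(φ) = Re(Z)/|Z| = 83.5/11657.6 = 0.007163.
Step 5 — Type: Im(Z) = -1.166e+04 ⇒ leading (phase φ = -89.6°).

PF = 0.007163 (leading, φ = -89.6°)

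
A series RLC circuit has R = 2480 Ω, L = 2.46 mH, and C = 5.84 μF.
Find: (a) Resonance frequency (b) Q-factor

Step 1 — Resonance condition Im(Z)=0 gives ω₀ = 1/√(LC).
Step 2 — ω₀ = 1/√(0.00246·5.84e-06) = 8343 rad/s.
Step 3 — f₀ = ω₀/(2π) = 1328 Hz.
Step 4 — Series Q: Q = ω₀L/R = 8343·0.00246/2480 = 0.008276.

(a) f₀ = 1328 Hz  (b) Q = 0.008276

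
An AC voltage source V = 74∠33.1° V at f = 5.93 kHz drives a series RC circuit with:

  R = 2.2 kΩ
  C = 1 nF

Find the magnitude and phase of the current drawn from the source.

Step 1 — Angular frequency: ω = 2π·f = 2π·5930 = 3.726e+04 rad/s.
Step 2 — Component impedances:
  R: Z = R = 2200 Ω
  C: Z = 1/(jωC) = -j/(ω·C) = 0 - j2.684e+04 Ω
Step 3 — Series combination: Z_total = R + C = 2200 - j2.684e+04 Ω = 2.693e+04∠-85.3° Ω.
Step 4 — Source phasor: V = 74∠33.1° V = 61.99 + j40.41 V.
Step 5 — Ohm's law: I = V / Z_total = (61.99 + j40.41) / (2200 - j2.684e+04) = -0.001308 + j0.002417 A.
Step 6 — Convert to polar: |I| = 0.002748 A, ∠I = 118.4°.

I = 0.002748∠118.4° A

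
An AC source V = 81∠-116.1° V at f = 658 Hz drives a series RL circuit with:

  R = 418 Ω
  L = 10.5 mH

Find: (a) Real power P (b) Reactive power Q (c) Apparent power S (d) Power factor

Step 1 — Angular frequency: ω = 2π·f = 2π·658 = 4134 rad/s.
Step 2 — Component impedances:
  R: Z = R = 418 Ω
  L: Z = jωL = j·4134·0.0105 = 0 + j43.41 Ω
Step 3 — Series combination: Z_total = R + L = 418 + j43.41 Ω = 420.2∠5.9° Ω.
Step 4 — Source phasor: V = 81∠-116.1° V = -35.64 - j72.74 V.
Step 5 — Current: I = V / Z = -0.1022 - j0.1634 A = 0.1927∠-122.0° A.
Step 6 — Complex power: S = V·I* = 15.53 + j1.613 VA.
Step 7 — Real power: P = Re(S) = 15.53 W.
Step 8 — Reactive power: Q = Im(S) = 1.613 VAR.
Step 9 — Apparent power: |S| = 15.61 VA.
Step 10 — Power factor: PF = P/|S| = 0.9947 (lagging).

(a) P = 15.53 W  (b) Q = 1.613 VAR  (c) S = 15.61 VA  (d) PF = 0.9947 (lagging)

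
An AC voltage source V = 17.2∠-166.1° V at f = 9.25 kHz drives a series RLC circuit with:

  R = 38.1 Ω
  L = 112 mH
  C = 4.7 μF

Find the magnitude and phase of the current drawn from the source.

Step 1 — Angular frequency: ω = 2π·f = 2π·9250 = 5.812e+04 rad/s.
Step 2 — Component impedances:
  R: Z = R = 38.1 Ω
  L: Z = jωL = j·5.812e+04·0.112 = 0 + j6509 Ω
  C: Z = 1/(jωC) = -j/(ω·C) = 0 - j3.661 Ω
Step 3 — Series combination: Z_total = R + L + C = 38.1 + j6506 Ω = 6506∠89.7° Ω.
Step 4 — Source phasor: V = 17.2∠-166.1° V = -16.7 - j4.132 V.
Step 5 — Ohm's law: I = V / Z_total = (-16.7 - j4.132) / (38.1 + j6506) = -0.0006501 + j0.002563 A.
Step 6 — Convert to polar: |I| = 0.002644 A, ∠I = 104.2°.

I = 0.002644∠104.2° A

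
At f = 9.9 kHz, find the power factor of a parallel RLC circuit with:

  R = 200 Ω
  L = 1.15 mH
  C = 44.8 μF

Step 1 — Angular frequency: ω = 2π·f = 2π·9900 = 6.22e+04 rad/s.
Step 2 — Component impedances:
  R: Z = R = 200 Ω
  L: Z = jωL = j·6.22e+04·0.00115 = 0 + j71.53 Ω
  C: Z = 1/(jωC) = -j/(ω·C) = 0 - j0.3588 Ω
Step 3 — Parallel combination: 1/Z_total = 1/R + 1/L + 1/C; Z_total = 0.0006504 - j0.3607 Ω = 0.3607∠-89.9° Ω.
Step 4 — Power factor: PF = cos(φ) = Re(Z)/|Z| = 0.0006504/0.3607 = 0.001803.
Step 5 — Type: Im(Z) = -0.3607 ⇒ leading (phase φ = -89.9°).

PF = 0.001803 (leading, φ = -89.9°)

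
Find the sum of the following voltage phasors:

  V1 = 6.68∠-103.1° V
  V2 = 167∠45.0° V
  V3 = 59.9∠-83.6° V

Step 1 — Convert each phasor to rectangular form:
  V1 = 6.68·(cos(-103.1°) + j·sin(-103.1°)) = -1.514 - j6.506 V
  V2 = 167·(cos(45.0°) + j·sin(45.0°)) = 118.1 + j118.1 V
  V3 = 59.9·(cos(-83.6°) + j·sin(-83.6°)) = 6.677 - j59.53 V
Step 2 — Sum components: V_total = 123.2 + j52.05 V.
Step 3 — Convert to polar: |V_total| = 133.8 V, ∠V_total = 22.9°.

V_total = 133.8∠22.9° V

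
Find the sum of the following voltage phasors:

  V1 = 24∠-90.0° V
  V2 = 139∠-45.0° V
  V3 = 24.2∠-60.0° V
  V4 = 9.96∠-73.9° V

Step 1 — Convert each phasor to rectangular form:
  V1 = 24·(cos(-90.0°) + j·sin(-90.0°)) = 0 - j24 V
  V2 = 139·(cos(-45.0°) + j·sin(-45.0°)) = 98.29 - j98.29 V
  V3 = 24.2·(cos(-60.0°) + j·sin(-60.0°)) = 12.1 - j20.96 V
  V4 = 9.96·(cos(-73.9°) + j·sin(-73.9°)) = 2.762 - j9.569 V
Step 2 — Sum components: V_total = 113.1 - j152.8 V.
Step 3 — Convert to polar: |V_total| = 190.1 V, ∠V_total = -53.5°.

V_total = 190.1∠-53.5° V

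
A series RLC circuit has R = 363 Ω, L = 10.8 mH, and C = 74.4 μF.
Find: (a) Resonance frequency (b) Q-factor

Step 1 — Resonance condition Im(Z)=0 gives ω₀ = 1/√(LC).
Step 2 — ω₀ = 1/√(0.0108·7.44e-05) = 1116 rad/s.
Step 3 — f₀ = ω₀/(2π) = 177.6 Hz.
Step 4 — Series Q: Q = ω₀L/R = 1116·0.0108/363 = 0.03319.

(a) f₀ = 177.6 Hz  (b) Q = 0.03319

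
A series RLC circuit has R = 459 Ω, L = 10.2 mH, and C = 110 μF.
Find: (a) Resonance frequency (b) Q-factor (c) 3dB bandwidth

Step 1 — Resonance: ω₀ = 1/√(LC) = 1/√(0.0102·0.00011) = 944.1 rad/s.
Step 2 — f₀ = ω₀/(2π) = 150.3 Hz.
Step 3 — Series Q: Q = ω₀L/R = 944.1·0.0102/459 = 0.02098.
Step 4 — Bandwidth: Δω = ω₀/Q = 4.5e+04 rad/s; BW = Δω/(2π) = 7162 Hz.

(a) f₀ = 150.3 Hz  (b) Q = 0.02098  (c) BW = 7162 Hz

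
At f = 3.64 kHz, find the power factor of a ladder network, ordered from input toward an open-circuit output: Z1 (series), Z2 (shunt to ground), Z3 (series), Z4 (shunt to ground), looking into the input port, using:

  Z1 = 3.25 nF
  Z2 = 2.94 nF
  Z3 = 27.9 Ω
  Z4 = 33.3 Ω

Step 1 — Angular frequency: ω = 2π·f = 2π·3640 = 2.287e+04 rad/s.
Step 2 — Component impedances:
  Z1: Z = 1/(jωC) = -j/(ω·C) = 0 - j1.345e+04 Ω
  Z2: Z = 1/(jωC) = -j/(ω·C) = 0 - j1.487e+04 Ω
  Z3: Z = R = 27.9 Ω
  Z4: Z = R = 33.3 Ω
Step 3 — Ladder network (open output): work backward from the far end, alternating series and parallel combinations. Z_in = 61.2 - j1.345e+04 Ω = 1.345e+04∠-89.7° Ω.
Step 4 — Power factor: PF = cos(φ) = Re(Z)/|Z| = 61.199/13454 = 0.004549.
Step 5 — Type: Im(Z) = -1.345e+04 ⇒ leading (phase φ = -89.7°).

PF = 0.004549 (leading, φ = -89.7°)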